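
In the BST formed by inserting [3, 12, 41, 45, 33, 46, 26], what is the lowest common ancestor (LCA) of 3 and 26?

Tree insertion order: [3, 12, 41, 45, 33, 46, 26]
Tree (level-order array): [3, None, 12, None, 41, 33, 45, 26, None, None, 46]
In a BST, the LCA of p=3, q=26 is the first node v on the
root-to-leaf path with p <= v <= q (go left if both < v, right if both > v).
Walk from root:
  at 3: 3 <= 3 <= 26, this is the LCA
LCA = 3


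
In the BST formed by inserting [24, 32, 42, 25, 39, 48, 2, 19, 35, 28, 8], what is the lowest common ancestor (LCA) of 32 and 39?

Tree insertion order: [24, 32, 42, 25, 39, 48, 2, 19, 35, 28, 8]
Tree (level-order array): [24, 2, 32, None, 19, 25, 42, 8, None, None, 28, 39, 48, None, None, None, None, 35]
In a BST, the LCA of p=32, q=39 is the first node v on the
root-to-leaf path with p <= v <= q (go left if both < v, right if both > v).
Walk from root:
  at 24: both 32 and 39 > 24, go right
  at 32: 32 <= 32 <= 39, this is the LCA
LCA = 32


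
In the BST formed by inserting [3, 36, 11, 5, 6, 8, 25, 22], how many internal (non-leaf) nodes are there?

Tree built from: [3, 36, 11, 5, 6, 8, 25, 22]
Tree (level-order array): [3, None, 36, 11, None, 5, 25, None, 6, 22, None, None, 8]
Rule: An internal node has at least one child.
Per-node child counts:
  node 3: 1 child(ren)
  node 36: 1 child(ren)
  node 11: 2 child(ren)
  node 5: 1 child(ren)
  node 6: 1 child(ren)
  node 8: 0 child(ren)
  node 25: 1 child(ren)
  node 22: 0 child(ren)
Matching nodes: [3, 36, 11, 5, 6, 25]
Count of internal (non-leaf) nodes: 6


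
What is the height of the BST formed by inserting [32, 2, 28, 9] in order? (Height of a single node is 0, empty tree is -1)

Insertion order: [32, 2, 28, 9]
Tree (level-order array): [32, 2, None, None, 28, 9]
Compute height bottom-up (empty subtree = -1):
  height(9) = 1 + max(-1, -1) = 0
  height(28) = 1 + max(0, -1) = 1
  height(2) = 1 + max(-1, 1) = 2
  height(32) = 1 + max(2, -1) = 3
Height = 3


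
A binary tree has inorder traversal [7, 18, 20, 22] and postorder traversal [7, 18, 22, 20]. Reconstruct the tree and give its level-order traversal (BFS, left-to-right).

Inorder:   [7, 18, 20, 22]
Postorder: [7, 18, 22, 20]
Algorithm: postorder visits root last, so walk postorder right-to-left;
each value is the root of the current inorder slice — split it at that
value, recurse on the right subtree first, then the left.
Recursive splits:
  root=20; inorder splits into left=[7, 18], right=[22]
  root=22; inorder splits into left=[], right=[]
  root=18; inorder splits into left=[7], right=[]
  root=7; inorder splits into left=[], right=[]
Reconstructed level-order: [20, 18, 22, 7]


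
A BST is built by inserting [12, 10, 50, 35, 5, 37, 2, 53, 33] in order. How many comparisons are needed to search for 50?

Search path for 50: 12 -> 50
Found: True
Comparisons: 2


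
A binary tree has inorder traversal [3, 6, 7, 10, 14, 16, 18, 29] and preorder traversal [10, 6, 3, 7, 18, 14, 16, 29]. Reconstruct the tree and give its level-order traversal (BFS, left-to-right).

Inorder:  [3, 6, 7, 10, 14, 16, 18, 29]
Preorder: [10, 6, 3, 7, 18, 14, 16, 29]
Algorithm: preorder visits root first, so consume preorder in order;
for each root, split the current inorder slice at that value into
left-subtree inorder and right-subtree inorder, then recurse.
Recursive splits:
  root=10; inorder splits into left=[3, 6, 7], right=[14, 16, 18, 29]
  root=6; inorder splits into left=[3], right=[7]
  root=3; inorder splits into left=[], right=[]
  root=7; inorder splits into left=[], right=[]
  root=18; inorder splits into left=[14, 16], right=[29]
  root=14; inorder splits into left=[], right=[16]
  root=16; inorder splits into left=[], right=[]
  root=29; inorder splits into left=[], right=[]
Reconstructed level-order: [10, 6, 18, 3, 7, 14, 29, 16]


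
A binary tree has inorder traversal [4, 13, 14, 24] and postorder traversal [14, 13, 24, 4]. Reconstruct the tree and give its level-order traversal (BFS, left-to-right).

Inorder:   [4, 13, 14, 24]
Postorder: [14, 13, 24, 4]
Algorithm: postorder visits root last, so walk postorder right-to-left;
each value is the root of the current inorder slice — split it at that
value, recurse on the right subtree first, then the left.
Recursive splits:
  root=4; inorder splits into left=[], right=[13, 14, 24]
  root=24; inorder splits into left=[13, 14], right=[]
  root=13; inorder splits into left=[], right=[14]
  root=14; inorder splits into left=[], right=[]
Reconstructed level-order: [4, 24, 13, 14]


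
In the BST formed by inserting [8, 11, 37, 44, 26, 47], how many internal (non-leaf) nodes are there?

Tree built from: [8, 11, 37, 44, 26, 47]
Tree (level-order array): [8, None, 11, None, 37, 26, 44, None, None, None, 47]
Rule: An internal node has at least one child.
Per-node child counts:
  node 8: 1 child(ren)
  node 11: 1 child(ren)
  node 37: 2 child(ren)
  node 26: 0 child(ren)
  node 44: 1 child(ren)
  node 47: 0 child(ren)
Matching nodes: [8, 11, 37, 44]
Count of internal (non-leaf) nodes: 4


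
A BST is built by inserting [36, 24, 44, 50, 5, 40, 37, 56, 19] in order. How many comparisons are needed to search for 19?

Search path for 19: 36 -> 24 -> 5 -> 19
Found: True
Comparisons: 4


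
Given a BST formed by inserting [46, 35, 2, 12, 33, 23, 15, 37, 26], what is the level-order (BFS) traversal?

Tree insertion order: [46, 35, 2, 12, 33, 23, 15, 37, 26]
Tree (level-order array): [46, 35, None, 2, 37, None, 12, None, None, None, 33, 23, None, 15, 26]
BFS from the root, enqueuing left then right child of each popped node:
  queue [46] -> pop 46, enqueue [35], visited so far: [46]
  queue [35] -> pop 35, enqueue [2, 37], visited so far: [46, 35]
  queue [2, 37] -> pop 2, enqueue [12], visited so far: [46, 35, 2]
  queue [37, 12] -> pop 37, enqueue [none], visited so far: [46, 35, 2, 37]
  queue [12] -> pop 12, enqueue [33], visited so far: [46, 35, 2, 37, 12]
  queue [33] -> pop 33, enqueue [23], visited so far: [46, 35, 2, 37, 12, 33]
  queue [23] -> pop 23, enqueue [15, 26], visited so far: [46, 35, 2, 37, 12, 33, 23]
  queue [15, 26] -> pop 15, enqueue [none], visited so far: [46, 35, 2, 37, 12, 33, 23, 15]
  queue [26] -> pop 26, enqueue [none], visited so far: [46, 35, 2, 37, 12, 33, 23, 15, 26]
Result: [46, 35, 2, 37, 12, 33, 23, 15, 26]


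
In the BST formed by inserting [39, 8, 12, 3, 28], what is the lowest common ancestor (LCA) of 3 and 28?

Tree insertion order: [39, 8, 12, 3, 28]
Tree (level-order array): [39, 8, None, 3, 12, None, None, None, 28]
In a BST, the LCA of p=3, q=28 is the first node v on the
root-to-leaf path with p <= v <= q (go left if both < v, right if both > v).
Walk from root:
  at 39: both 3 and 28 < 39, go left
  at 8: 3 <= 8 <= 28, this is the LCA
LCA = 8


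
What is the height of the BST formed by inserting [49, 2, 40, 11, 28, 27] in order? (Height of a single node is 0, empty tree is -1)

Insertion order: [49, 2, 40, 11, 28, 27]
Tree (level-order array): [49, 2, None, None, 40, 11, None, None, 28, 27]
Compute height bottom-up (empty subtree = -1):
  height(27) = 1 + max(-1, -1) = 0
  height(28) = 1 + max(0, -1) = 1
  height(11) = 1 + max(-1, 1) = 2
  height(40) = 1 + max(2, -1) = 3
  height(2) = 1 + max(-1, 3) = 4
  height(49) = 1 + max(4, -1) = 5
Height = 5


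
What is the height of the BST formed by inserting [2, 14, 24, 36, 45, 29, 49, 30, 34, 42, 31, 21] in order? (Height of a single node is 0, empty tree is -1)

Insertion order: [2, 14, 24, 36, 45, 29, 49, 30, 34, 42, 31, 21]
Tree (level-order array): [2, None, 14, None, 24, 21, 36, None, None, 29, 45, None, 30, 42, 49, None, 34, None, None, None, None, 31]
Compute height bottom-up (empty subtree = -1):
  height(21) = 1 + max(-1, -1) = 0
  height(31) = 1 + max(-1, -1) = 0
  height(34) = 1 + max(0, -1) = 1
  height(30) = 1 + max(-1, 1) = 2
  height(29) = 1 + max(-1, 2) = 3
  height(42) = 1 + max(-1, -1) = 0
  height(49) = 1 + max(-1, -1) = 0
  height(45) = 1 + max(0, 0) = 1
  height(36) = 1 + max(3, 1) = 4
  height(24) = 1 + max(0, 4) = 5
  height(14) = 1 + max(-1, 5) = 6
  height(2) = 1 + max(-1, 6) = 7
Height = 7


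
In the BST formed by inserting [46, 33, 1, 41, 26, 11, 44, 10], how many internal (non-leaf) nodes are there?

Tree built from: [46, 33, 1, 41, 26, 11, 44, 10]
Tree (level-order array): [46, 33, None, 1, 41, None, 26, None, 44, 11, None, None, None, 10]
Rule: An internal node has at least one child.
Per-node child counts:
  node 46: 1 child(ren)
  node 33: 2 child(ren)
  node 1: 1 child(ren)
  node 26: 1 child(ren)
  node 11: 1 child(ren)
  node 10: 0 child(ren)
  node 41: 1 child(ren)
  node 44: 0 child(ren)
Matching nodes: [46, 33, 1, 26, 11, 41]
Count of internal (non-leaf) nodes: 6


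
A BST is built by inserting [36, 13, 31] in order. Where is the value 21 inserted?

Starting tree (level order): [36, 13, None, None, 31]
Insertion path: 36 -> 13 -> 31
Result: insert 21 as left child of 31
Final tree (level order): [36, 13, None, None, 31, 21]


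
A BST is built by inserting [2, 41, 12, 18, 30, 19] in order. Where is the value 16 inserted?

Starting tree (level order): [2, None, 41, 12, None, None, 18, None, 30, 19]
Insertion path: 2 -> 41 -> 12 -> 18
Result: insert 16 as left child of 18
Final tree (level order): [2, None, 41, 12, None, None, 18, 16, 30, None, None, 19]


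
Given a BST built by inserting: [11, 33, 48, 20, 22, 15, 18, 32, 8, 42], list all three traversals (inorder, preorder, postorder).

Tree insertion order: [11, 33, 48, 20, 22, 15, 18, 32, 8, 42]
Tree (level-order array): [11, 8, 33, None, None, 20, 48, 15, 22, 42, None, None, 18, None, 32]
Inorder (L, root, R): [8, 11, 15, 18, 20, 22, 32, 33, 42, 48]
Preorder (root, L, R): [11, 8, 33, 20, 15, 18, 22, 32, 48, 42]
Postorder (L, R, root): [8, 18, 15, 32, 22, 20, 42, 48, 33, 11]


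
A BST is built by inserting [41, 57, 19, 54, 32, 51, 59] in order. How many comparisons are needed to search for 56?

Search path for 56: 41 -> 57 -> 54
Found: False
Comparisons: 3


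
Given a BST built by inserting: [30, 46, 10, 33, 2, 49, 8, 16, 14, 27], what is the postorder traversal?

Tree insertion order: [30, 46, 10, 33, 2, 49, 8, 16, 14, 27]
Tree (level-order array): [30, 10, 46, 2, 16, 33, 49, None, 8, 14, 27]
Postorder traversal: [8, 2, 14, 27, 16, 10, 33, 49, 46, 30]


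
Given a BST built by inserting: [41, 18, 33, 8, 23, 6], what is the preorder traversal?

Tree insertion order: [41, 18, 33, 8, 23, 6]
Tree (level-order array): [41, 18, None, 8, 33, 6, None, 23]
Preorder traversal: [41, 18, 8, 6, 33, 23]


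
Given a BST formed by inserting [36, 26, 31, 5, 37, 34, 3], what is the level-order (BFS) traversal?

Tree insertion order: [36, 26, 31, 5, 37, 34, 3]
Tree (level-order array): [36, 26, 37, 5, 31, None, None, 3, None, None, 34]
BFS from the root, enqueuing left then right child of each popped node:
  queue [36] -> pop 36, enqueue [26, 37], visited so far: [36]
  queue [26, 37] -> pop 26, enqueue [5, 31], visited so far: [36, 26]
  queue [37, 5, 31] -> pop 37, enqueue [none], visited so far: [36, 26, 37]
  queue [5, 31] -> pop 5, enqueue [3], visited so far: [36, 26, 37, 5]
  queue [31, 3] -> pop 31, enqueue [34], visited so far: [36, 26, 37, 5, 31]
  queue [3, 34] -> pop 3, enqueue [none], visited so far: [36, 26, 37, 5, 31, 3]
  queue [34] -> pop 34, enqueue [none], visited so far: [36, 26, 37, 5, 31, 3, 34]
Result: [36, 26, 37, 5, 31, 3, 34]


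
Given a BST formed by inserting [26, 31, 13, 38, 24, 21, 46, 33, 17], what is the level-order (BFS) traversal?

Tree insertion order: [26, 31, 13, 38, 24, 21, 46, 33, 17]
Tree (level-order array): [26, 13, 31, None, 24, None, 38, 21, None, 33, 46, 17]
BFS from the root, enqueuing left then right child of each popped node:
  queue [26] -> pop 26, enqueue [13, 31], visited so far: [26]
  queue [13, 31] -> pop 13, enqueue [24], visited so far: [26, 13]
  queue [31, 24] -> pop 31, enqueue [38], visited so far: [26, 13, 31]
  queue [24, 38] -> pop 24, enqueue [21], visited so far: [26, 13, 31, 24]
  queue [38, 21] -> pop 38, enqueue [33, 46], visited so far: [26, 13, 31, 24, 38]
  queue [21, 33, 46] -> pop 21, enqueue [17], visited so far: [26, 13, 31, 24, 38, 21]
  queue [33, 46, 17] -> pop 33, enqueue [none], visited so far: [26, 13, 31, 24, 38, 21, 33]
  queue [46, 17] -> pop 46, enqueue [none], visited so far: [26, 13, 31, 24, 38, 21, 33, 46]
  queue [17] -> pop 17, enqueue [none], visited so far: [26, 13, 31, 24, 38, 21, 33, 46, 17]
Result: [26, 13, 31, 24, 38, 21, 33, 46, 17]


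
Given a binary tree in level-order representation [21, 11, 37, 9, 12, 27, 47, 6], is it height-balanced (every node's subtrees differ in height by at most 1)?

Tree (level-order array): [21, 11, 37, 9, 12, 27, 47, 6]
Definition: a tree is height-balanced if, at every node, |h(left) - h(right)| <= 1 (empty subtree has height -1).
Bottom-up per-node check:
  node 6: h_left=-1, h_right=-1, diff=0 [OK], height=0
  node 9: h_left=0, h_right=-1, diff=1 [OK], height=1
  node 12: h_left=-1, h_right=-1, diff=0 [OK], height=0
  node 11: h_left=1, h_right=0, diff=1 [OK], height=2
  node 27: h_left=-1, h_right=-1, diff=0 [OK], height=0
  node 47: h_left=-1, h_right=-1, diff=0 [OK], height=0
  node 37: h_left=0, h_right=0, diff=0 [OK], height=1
  node 21: h_left=2, h_right=1, diff=1 [OK], height=3
All nodes satisfy the balance condition.
Result: Balanced


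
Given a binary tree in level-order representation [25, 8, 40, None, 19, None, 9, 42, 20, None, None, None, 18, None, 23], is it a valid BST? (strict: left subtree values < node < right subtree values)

Level-order array: [25, 8, 40, None, 19, None, 9, 42, 20, None, None, None, 18, None, 23]
Validate using subtree bounds (lo, hi): at each node, require lo < value < hi,
then recurse left with hi=value and right with lo=value.
Preorder trace (stopping at first violation):
  at node 25 with bounds (-inf, +inf): OK
  at node 8 with bounds (-inf, 25): OK
  at node 19 with bounds (8, 25): OK
  at node 42 with bounds (8, 19): VIOLATION
Node 42 violates its bound: not (8 < 42 < 19).
Result: Not a valid BST


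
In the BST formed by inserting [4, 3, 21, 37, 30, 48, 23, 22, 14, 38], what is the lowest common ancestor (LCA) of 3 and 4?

Tree insertion order: [4, 3, 21, 37, 30, 48, 23, 22, 14, 38]
Tree (level-order array): [4, 3, 21, None, None, 14, 37, None, None, 30, 48, 23, None, 38, None, 22]
In a BST, the LCA of p=3, q=4 is the first node v on the
root-to-leaf path with p <= v <= q (go left if both < v, right if both > v).
Walk from root:
  at 4: 3 <= 4 <= 4, this is the LCA
LCA = 4


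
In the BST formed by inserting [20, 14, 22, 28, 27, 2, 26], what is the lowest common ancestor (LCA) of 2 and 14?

Tree insertion order: [20, 14, 22, 28, 27, 2, 26]
Tree (level-order array): [20, 14, 22, 2, None, None, 28, None, None, 27, None, 26]
In a BST, the LCA of p=2, q=14 is the first node v on the
root-to-leaf path with p <= v <= q (go left if both < v, right if both > v).
Walk from root:
  at 20: both 2 and 14 < 20, go left
  at 14: 2 <= 14 <= 14, this is the LCA
LCA = 14


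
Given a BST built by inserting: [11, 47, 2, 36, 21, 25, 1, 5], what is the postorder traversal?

Tree insertion order: [11, 47, 2, 36, 21, 25, 1, 5]
Tree (level-order array): [11, 2, 47, 1, 5, 36, None, None, None, None, None, 21, None, None, 25]
Postorder traversal: [1, 5, 2, 25, 21, 36, 47, 11]


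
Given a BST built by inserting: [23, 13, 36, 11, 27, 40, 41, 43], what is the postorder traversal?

Tree insertion order: [23, 13, 36, 11, 27, 40, 41, 43]
Tree (level-order array): [23, 13, 36, 11, None, 27, 40, None, None, None, None, None, 41, None, 43]
Postorder traversal: [11, 13, 27, 43, 41, 40, 36, 23]


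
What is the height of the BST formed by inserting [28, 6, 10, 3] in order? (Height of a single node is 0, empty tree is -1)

Insertion order: [28, 6, 10, 3]
Tree (level-order array): [28, 6, None, 3, 10]
Compute height bottom-up (empty subtree = -1):
  height(3) = 1 + max(-1, -1) = 0
  height(10) = 1 + max(-1, -1) = 0
  height(6) = 1 + max(0, 0) = 1
  height(28) = 1 + max(1, -1) = 2
Height = 2


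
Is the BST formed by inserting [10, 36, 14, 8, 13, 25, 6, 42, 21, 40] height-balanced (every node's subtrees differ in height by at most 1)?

Tree (level-order array): [10, 8, 36, 6, None, 14, 42, None, None, 13, 25, 40, None, None, None, 21]
Definition: a tree is height-balanced if, at every node, |h(left) - h(right)| <= 1 (empty subtree has height -1).
Bottom-up per-node check:
  node 6: h_left=-1, h_right=-1, diff=0 [OK], height=0
  node 8: h_left=0, h_right=-1, diff=1 [OK], height=1
  node 13: h_left=-1, h_right=-1, diff=0 [OK], height=0
  node 21: h_left=-1, h_right=-1, diff=0 [OK], height=0
  node 25: h_left=0, h_right=-1, diff=1 [OK], height=1
  node 14: h_left=0, h_right=1, diff=1 [OK], height=2
  node 40: h_left=-1, h_right=-1, diff=0 [OK], height=0
  node 42: h_left=0, h_right=-1, diff=1 [OK], height=1
  node 36: h_left=2, h_right=1, diff=1 [OK], height=3
  node 10: h_left=1, h_right=3, diff=2 [FAIL (|1-3|=2 > 1)], height=4
Node 10 violates the condition: |1 - 3| = 2 > 1.
Result: Not balanced


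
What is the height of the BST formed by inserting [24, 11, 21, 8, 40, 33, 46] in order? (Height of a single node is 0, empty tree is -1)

Insertion order: [24, 11, 21, 8, 40, 33, 46]
Tree (level-order array): [24, 11, 40, 8, 21, 33, 46]
Compute height bottom-up (empty subtree = -1):
  height(8) = 1 + max(-1, -1) = 0
  height(21) = 1 + max(-1, -1) = 0
  height(11) = 1 + max(0, 0) = 1
  height(33) = 1 + max(-1, -1) = 0
  height(46) = 1 + max(-1, -1) = 0
  height(40) = 1 + max(0, 0) = 1
  height(24) = 1 + max(1, 1) = 2
Height = 2


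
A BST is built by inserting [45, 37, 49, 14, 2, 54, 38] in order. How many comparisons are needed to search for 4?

Search path for 4: 45 -> 37 -> 14 -> 2
Found: False
Comparisons: 4


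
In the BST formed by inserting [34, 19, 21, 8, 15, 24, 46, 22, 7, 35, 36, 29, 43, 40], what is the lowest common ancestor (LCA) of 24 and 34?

Tree insertion order: [34, 19, 21, 8, 15, 24, 46, 22, 7, 35, 36, 29, 43, 40]
Tree (level-order array): [34, 19, 46, 8, 21, 35, None, 7, 15, None, 24, None, 36, None, None, None, None, 22, 29, None, 43, None, None, None, None, 40]
In a BST, the LCA of p=24, q=34 is the first node v on the
root-to-leaf path with p <= v <= q (go left if both < v, right if both > v).
Walk from root:
  at 34: 24 <= 34 <= 34, this is the LCA
LCA = 34


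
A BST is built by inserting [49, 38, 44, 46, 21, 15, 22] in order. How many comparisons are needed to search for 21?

Search path for 21: 49 -> 38 -> 21
Found: True
Comparisons: 3


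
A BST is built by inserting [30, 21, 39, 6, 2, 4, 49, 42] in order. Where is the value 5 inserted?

Starting tree (level order): [30, 21, 39, 6, None, None, 49, 2, None, 42, None, None, 4]
Insertion path: 30 -> 21 -> 6 -> 2 -> 4
Result: insert 5 as right child of 4
Final tree (level order): [30, 21, 39, 6, None, None, 49, 2, None, 42, None, None, 4, None, None, None, 5]


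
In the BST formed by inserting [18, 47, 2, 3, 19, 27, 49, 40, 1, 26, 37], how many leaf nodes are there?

Tree built from: [18, 47, 2, 3, 19, 27, 49, 40, 1, 26, 37]
Tree (level-order array): [18, 2, 47, 1, 3, 19, 49, None, None, None, None, None, 27, None, None, 26, 40, None, None, 37]
Rule: A leaf has 0 children.
Per-node child counts:
  node 18: 2 child(ren)
  node 2: 2 child(ren)
  node 1: 0 child(ren)
  node 3: 0 child(ren)
  node 47: 2 child(ren)
  node 19: 1 child(ren)
  node 27: 2 child(ren)
  node 26: 0 child(ren)
  node 40: 1 child(ren)
  node 37: 0 child(ren)
  node 49: 0 child(ren)
Matching nodes: [1, 3, 26, 37, 49]
Count of leaf nodes: 5


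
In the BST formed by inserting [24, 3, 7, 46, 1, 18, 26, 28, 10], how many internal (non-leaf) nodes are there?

Tree built from: [24, 3, 7, 46, 1, 18, 26, 28, 10]
Tree (level-order array): [24, 3, 46, 1, 7, 26, None, None, None, None, 18, None, 28, 10]
Rule: An internal node has at least one child.
Per-node child counts:
  node 24: 2 child(ren)
  node 3: 2 child(ren)
  node 1: 0 child(ren)
  node 7: 1 child(ren)
  node 18: 1 child(ren)
  node 10: 0 child(ren)
  node 46: 1 child(ren)
  node 26: 1 child(ren)
  node 28: 0 child(ren)
Matching nodes: [24, 3, 7, 18, 46, 26]
Count of internal (non-leaf) nodes: 6


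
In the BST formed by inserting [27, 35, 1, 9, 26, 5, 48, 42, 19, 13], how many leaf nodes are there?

Tree built from: [27, 35, 1, 9, 26, 5, 48, 42, 19, 13]
Tree (level-order array): [27, 1, 35, None, 9, None, 48, 5, 26, 42, None, None, None, 19, None, None, None, 13]
Rule: A leaf has 0 children.
Per-node child counts:
  node 27: 2 child(ren)
  node 1: 1 child(ren)
  node 9: 2 child(ren)
  node 5: 0 child(ren)
  node 26: 1 child(ren)
  node 19: 1 child(ren)
  node 13: 0 child(ren)
  node 35: 1 child(ren)
  node 48: 1 child(ren)
  node 42: 0 child(ren)
Matching nodes: [5, 13, 42]
Count of leaf nodes: 3


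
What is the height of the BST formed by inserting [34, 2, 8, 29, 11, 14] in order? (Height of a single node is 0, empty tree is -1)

Insertion order: [34, 2, 8, 29, 11, 14]
Tree (level-order array): [34, 2, None, None, 8, None, 29, 11, None, None, 14]
Compute height bottom-up (empty subtree = -1):
  height(14) = 1 + max(-1, -1) = 0
  height(11) = 1 + max(-1, 0) = 1
  height(29) = 1 + max(1, -1) = 2
  height(8) = 1 + max(-1, 2) = 3
  height(2) = 1 + max(-1, 3) = 4
  height(34) = 1 + max(4, -1) = 5
Height = 5


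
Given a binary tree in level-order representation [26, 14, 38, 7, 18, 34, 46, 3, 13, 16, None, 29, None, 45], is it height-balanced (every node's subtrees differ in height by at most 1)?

Tree (level-order array): [26, 14, 38, 7, 18, 34, 46, 3, 13, 16, None, 29, None, 45]
Definition: a tree is height-balanced if, at every node, |h(left) - h(right)| <= 1 (empty subtree has height -1).
Bottom-up per-node check:
  node 3: h_left=-1, h_right=-1, diff=0 [OK], height=0
  node 13: h_left=-1, h_right=-1, diff=0 [OK], height=0
  node 7: h_left=0, h_right=0, diff=0 [OK], height=1
  node 16: h_left=-1, h_right=-1, diff=0 [OK], height=0
  node 18: h_left=0, h_right=-1, diff=1 [OK], height=1
  node 14: h_left=1, h_right=1, diff=0 [OK], height=2
  node 29: h_left=-1, h_right=-1, diff=0 [OK], height=0
  node 34: h_left=0, h_right=-1, diff=1 [OK], height=1
  node 45: h_left=-1, h_right=-1, diff=0 [OK], height=0
  node 46: h_left=0, h_right=-1, diff=1 [OK], height=1
  node 38: h_left=1, h_right=1, diff=0 [OK], height=2
  node 26: h_left=2, h_right=2, diff=0 [OK], height=3
All nodes satisfy the balance condition.
Result: Balanced


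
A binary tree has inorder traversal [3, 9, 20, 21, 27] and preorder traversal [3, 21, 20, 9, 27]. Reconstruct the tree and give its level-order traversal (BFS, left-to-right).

Inorder:  [3, 9, 20, 21, 27]
Preorder: [3, 21, 20, 9, 27]
Algorithm: preorder visits root first, so consume preorder in order;
for each root, split the current inorder slice at that value into
left-subtree inorder and right-subtree inorder, then recurse.
Recursive splits:
  root=3; inorder splits into left=[], right=[9, 20, 21, 27]
  root=21; inorder splits into left=[9, 20], right=[27]
  root=20; inorder splits into left=[9], right=[]
  root=9; inorder splits into left=[], right=[]
  root=27; inorder splits into left=[], right=[]
Reconstructed level-order: [3, 21, 20, 27, 9]


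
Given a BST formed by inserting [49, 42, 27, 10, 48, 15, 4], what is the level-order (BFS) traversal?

Tree insertion order: [49, 42, 27, 10, 48, 15, 4]
Tree (level-order array): [49, 42, None, 27, 48, 10, None, None, None, 4, 15]
BFS from the root, enqueuing left then right child of each popped node:
  queue [49] -> pop 49, enqueue [42], visited so far: [49]
  queue [42] -> pop 42, enqueue [27, 48], visited so far: [49, 42]
  queue [27, 48] -> pop 27, enqueue [10], visited so far: [49, 42, 27]
  queue [48, 10] -> pop 48, enqueue [none], visited so far: [49, 42, 27, 48]
  queue [10] -> pop 10, enqueue [4, 15], visited so far: [49, 42, 27, 48, 10]
  queue [4, 15] -> pop 4, enqueue [none], visited so far: [49, 42, 27, 48, 10, 4]
  queue [15] -> pop 15, enqueue [none], visited so far: [49, 42, 27, 48, 10, 4, 15]
Result: [49, 42, 27, 48, 10, 4, 15]


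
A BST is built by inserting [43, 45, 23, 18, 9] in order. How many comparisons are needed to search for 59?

Search path for 59: 43 -> 45
Found: False
Comparisons: 2


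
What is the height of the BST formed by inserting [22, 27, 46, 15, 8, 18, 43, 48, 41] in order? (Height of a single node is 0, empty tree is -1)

Insertion order: [22, 27, 46, 15, 8, 18, 43, 48, 41]
Tree (level-order array): [22, 15, 27, 8, 18, None, 46, None, None, None, None, 43, 48, 41]
Compute height bottom-up (empty subtree = -1):
  height(8) = 1 + max(-1, -1) = 0
  height(18) = 1 + max(-1, -1) = 0
  height(15) = 1 + max(0, 0) = 1
  height(41) = 1 + max(-1, -1) = 0
  height(43) = 1 + max(0, -1) = 1
  height(48) = 1 + max(-1, -1) = 0
  height(46) = 1 + max(1, 0) = 2
  height(27) = 1 + max(-1, 2) = 3
  height(22) = 1 + max(1, 3) = 4
Height = 4


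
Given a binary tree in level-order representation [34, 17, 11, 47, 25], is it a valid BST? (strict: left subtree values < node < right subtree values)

Level-order array: [34, 17, 11, 47, 25]
Validate using subtree bounds (lo, hi): at each node, require lo < value < hi,
then recurse left with hi=value and right with lo=value.
Preorder trace (stopping at first violation):
  at node 34 with bounds (-inf, +inf): OK
  at node 17 with bounds (-inf, 34): OK
  at node 47 with bounds (-inf, 17): VIOLATION
Node 47 violates its bound: not (-inf < 47 < 17).
Result: Not a valid BST


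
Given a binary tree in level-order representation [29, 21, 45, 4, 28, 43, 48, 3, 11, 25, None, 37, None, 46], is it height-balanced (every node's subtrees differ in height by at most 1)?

Tree (level-order array): [29, 21, 45, 4, 28, 43, 48, 3, 11, 25, None, 37, None, 46]
Definition: a tree is height-balanced if, at every node, |h(left) - h(right)| <= 1 (empty subtree has height -1).
Bottom-up per-node check:
  node 3: h_left=-1, h_right=-1, diff=0 [OK], height=0
  node 11: h_left=-1, h_right=-1, diff=0 [OK], height=0
  node 4: h_left=0, h_right=0, diff=0 [OK], height=1
  node 25: h_left=-1, h_right=-1, diff=0 [OK], height=0
  node 28: h_left=0, h_right=-1, diff=1 [OK], height=1
  node 21: h_left=1, h_right=1, diff=0 [OK], height=2
  node 37: h_left=-1, h_right=-1, diff=0 [OK], height=0
  node 43: h_left=0, h_right=-1, diff=1 [OK], height=1
  node 46: h_left=-1, h_right=-1, diff=0 [OK], height=0
  node 48: h_left=0, h_right=-1, diff=1 [OK], height=1
  node 45: h_left=1, h_right=1, diff=0 [OK], height=2
  node 29: h_left=2, h_right=2, diff=0 [OK], height=3
All nodes satisfy the balance condition.
Result: Balanced


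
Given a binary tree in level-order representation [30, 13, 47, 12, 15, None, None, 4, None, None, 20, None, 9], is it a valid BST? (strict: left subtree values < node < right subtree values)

Level-order array: [30, 13, 47, 12, 15, None, None, 4, None, None, 20, None, 9]
Validate using subtree bounds (lo, hi): at each node, require lo < value < hi,
then recurse left with hi=value and right with lo=value.
Preorder trace (stopping at first violation):
  at node 30 with bounds (-inf, +inf): OK
  at node 13 with bounds (-inf, 30): OK
  at node 12 with bounds (-inf, 13): OK
  at node 4 with bounds (-inf, 12): OK
  at node 9 with bounds (4, 12): OK
  at node 15 with bounds (13, 30): OK
  at node 20 with bounds (15, 30): OK
  at node 47 with bounds (30, +inf): OK
No violation found at any node.
Result: Valid BST


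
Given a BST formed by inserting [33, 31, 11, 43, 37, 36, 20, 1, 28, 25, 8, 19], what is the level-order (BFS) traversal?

Tree insertion order: [33, 31, 11, 43, 37, 36, 20, 1, 28, 25, 8, 19]
Tree (level-order array): [33, 31, 43, 11, None, 37, None, 1, 20, 36, None, None, 8, 19, 28, None, None, None, None, None, None, 25]
BFS from the root, enqueuing left then right child of each popped node:
  queue [33] -> pop 33, enqueue [31, 43], visited so far: [33]
  queue [31, 43] -> pop 31, enqueue [11], visited so far: [33, 31]
  queue [43, 11] -> pop 43, enqueue [37], visited so far: [33, 31, 43]
  queue [11, 37] -> pop 11, enqueue [1, 20], visited so far: [33, 31, 43, 11]
  queue [37, 1, 20] -> pop 37, enqueue [36], visited so far: [33, 31, 43, 11, 37]
  queue [1, 20, 36] -> pop 1, enqueue [8], visited so far: [33, 31, 43, 11, 37, 1]
  queue [20, 36, 8] -> pop 20, enqueue [19, 28], visited so far: [33, 31, 43, 11, 37, 1, 20]
  queue [36, 8, 19, 28] -> pop 36, enqueue [none], visited so far: [33, 31, 43, 11, 37, 1, 20, 36]
  queue [8, 19, 28] -> pop 8, enqueue [none], visited so far: [33, 31, 43, 11, 37, 1, 20, 36, 8]
  queue [19, 28] -> pop 19, enqueue [none], visited so far: [33, 31, 43, 11, 37, 1, 20, 36, 8, 19]
  queue [28] -> pop 28, enqueue [25], visited so far: [33, 31, 43, 11, 37, 1, 20, 36, 8, 19, 28]
  queue [25] -> pop 25, enqueue [none], visited so far: [33, 31, 43, 11, 37, 1, 20, 36, 8, 19, 28, 25]
Result: [33, 31, 43, 11, 37, 1, 20, 36, 8, 19, 28, 25]


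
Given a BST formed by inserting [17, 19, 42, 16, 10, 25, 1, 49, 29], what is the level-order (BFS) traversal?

Tree insertion order: [17, 19, 42, 16, 10, 25, 1, 49, 29]
Tree (level-order array): [17, 16, 19, 10, None, None, 42, 1, None, 25, 49, None, None, None, 29]
BFS from the root, enqueuing left then right child of each popped node:
  queue [17] -> pop 17, enqueue [16, 19], visited so far: [17]
  queue [16, 19] -> pop 16, enqueue [10], visited so far: [17, 16]
  queue [19, 10] -> pop 19, enqueue [42], visited so far: [17, 16, 19]
  queue [10, 42] -> pop 10, enqueue [1], visited so far: [17, 16, 19, 10]
  queue [42, 1] -> pop 42, enqueue [25, 49], visited so far: [17, 16, 19, 10, 42]
  queue [1, 25, 49] -> pop 1, enqueue [none], visited so far: [17, 16, 19, 10, 42, 1]
  queue [25, 49] -> pop 25, enqueue [29], visited so far: [17, 16, 19, 10, 42, 1, 25]
  queue [49, 29] -> pop 49, enqueue [none], visited so far: [17, 16, 19, 10, 42, 1, 25, 49]
  queue [29] -> pop 29, enqueue [none], visited so far: [17, 16, 19, 10, 42, 1, 25, 49, 29]
Result: [17, 16, 19, 10, 42, 1, 25, 49, 29]


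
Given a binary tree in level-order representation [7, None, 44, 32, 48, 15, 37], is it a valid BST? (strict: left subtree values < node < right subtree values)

Level-order array: [7, None, 44, 32, 48, 15, 37]
Validate using subtree bounds (lo, hi): at each node, require lo < value < hi,
then recurse left with hi=value and right with lo=value.
Preorder trace (stopping at first violation):
  at node 7 with bounds (-inf, +inf): OK
  at node 44 with bounds (7, +inf): OK
  at node 32 with bounds (7, 44): OK
  at node 15 with bounds (7, 32): OK
  at node 37 with bounds (32, 44): OK
  at node 48 with bounds (44, +inf): OK
No violation found at any node.
Result: Valid BST


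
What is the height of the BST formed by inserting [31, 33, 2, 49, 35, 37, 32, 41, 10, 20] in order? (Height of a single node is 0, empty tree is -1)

Insertion order: [31, 33, 2, 49, 35, 37, 32, 41, 10, 20]
Tree (level-order array): [31, 2, 33, None, 10, 32, 49, None, 20, None, None, 35, None, None, None, None, 37, None, 41]
Compute height bottom-up (empty subtree = -1):
  height(20) = 1 + max(-1, -1) = 0
  height(10) = 1 + max(-1, 0) = 1
  height(2) = 1 + max(-1, 1) = 2
  height(32) = 1 + max(-1, -1) = 0
  height(41) = 1 + max(-1, -1) = 0
  height(37) = 1 + max(-1, 0) = 1
  height(35) = 1 + max(-1, 1) = 2
  height(49) = 1 + max(2, -1) = 3
  height(33) = 1 + max(0, 3) = 4
  height(31) = 1 + max(2, 4) = 5
Height = 5


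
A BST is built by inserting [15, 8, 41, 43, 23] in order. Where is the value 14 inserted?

Starting tree (level order): [15, 8, 41, None, None, 23, 43]
Insertion path: 15 -> 8
Result: insert 14 as right child of 8
Final tree (level order): [15, 8, 41, None, 14, 23, 43]


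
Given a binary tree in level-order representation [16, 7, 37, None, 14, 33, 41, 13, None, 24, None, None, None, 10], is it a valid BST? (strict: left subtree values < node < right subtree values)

Level-order array: [16, 7, 37, None, 14, 33, 41, 13, None, 24, None, None, None, 10]
Validate using subtree bounds (lo, hi): at each node, require lo < value < hi,
then recurse left with hi=value and right with lo=value.
Preorder trace (stopping at first violation):
  at node 16 with bounds (-inf, +inf): OK
  at node 7 with bounds (-inf, 16): OK
  at node 14 with bounds (7, 16): OK
  at node 13 with bounds (7, 14): OK
  at node 10 with bounds (7, 13): OK
  at node 37 with bounds (16, +inf): OK
  at node 33 with bounds (16, 37): OK
  at node 24 with bounds (16, 33): OK
  at node 41 with bounds (37, +inf): OK
No violation found at any node.
Result: Valid BST


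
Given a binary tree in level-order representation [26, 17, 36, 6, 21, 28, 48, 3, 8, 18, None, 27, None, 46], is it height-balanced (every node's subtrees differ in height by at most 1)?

Tree (level-order array): [26, 17, 36, 6, 21, 28, 48, 3, 8, 18, None, 27, None, 46]
Definition: a tree is height-balanced if, at every node, |h(left) - h(right)| <= 1 (empty subtree has height -1).
Bottom-up per-node check:
  node 3: h_left=-1, h_right=-1, diff=0 [OK], height=0
  node 8: h_left=-1, h_right=-1, diff=0 [OK], height=0
  node 6: h_left=0, h_right=0, diff=0 [OK], height=1
  node 18: h_left=-1, h_right=-1, diff=0 [OK], height=0
  node 21: h_left=0, h_right=-1, diff=1 [OK], height=1
  node 17: h_left=1, h_right=1, diff=0 [OK], height=2
  node 27: h_left=-1, h_right=-1, diff=0 [OK], height=0
  node 28: h_left=0, h_right=-1, diff=1 [OK], height=1
  node 46: h_left=-1, h_right=-1, diff=0 [OK], height=0
  node 48: h_left=0, h_right=-1, diff=1 [OK], height=1
  node 36: h_left=1, h_right=1, diff=0 [OK], height=2
  node 26: h_left=2, h_right=2, diff=0 [OK], height=3
All nodes satisfy the balance condition.
Result: Balanced


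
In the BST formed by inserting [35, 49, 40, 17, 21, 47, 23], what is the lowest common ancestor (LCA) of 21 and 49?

Tree insertion order: [35, 49, 40, 17, 21, 47, 23]
Tree (level-order array): [35, 17, 49, None, 21, 40, None, None, 23, None, 47]
In a BST, the LCA of p=21, q=49 is the first node v on the
root-to-leaf path with p <= v <= q (go left if both < v, right if both > v).
Walk from root:
  at 35: 21 <= 35 <= 49, this is the LCA
LCA = 35


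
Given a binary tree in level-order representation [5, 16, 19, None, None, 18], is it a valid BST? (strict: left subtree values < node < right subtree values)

Level-order array: [5, 16, 19, None, None, 18]
Validate using subtree bounds (lo, hi): at each node, require lo < value < hi,
then recurse left with hi=value and right with lo=value.
Preorder trace (stopping at first violation):
  at node 5 with bounds (-inf, +inf): OK
  at node 16 with bounds (-inf, 5): VIOLATION
Node 16 violates its bound: not (-inf < 16 < 5).
Result: Not a valid BST


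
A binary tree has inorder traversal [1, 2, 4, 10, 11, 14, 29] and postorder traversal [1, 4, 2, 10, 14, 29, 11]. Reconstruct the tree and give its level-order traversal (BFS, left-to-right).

Inorder:   [1, 2, 4, 10, 11, 14, 29]
Postorder: [1, 4, 2, 10, 14, 29, 11]
Algorithm: postorder visits root last, so walk postorder right-to-left;
each value is the root of the current inorder slice — split it at that
value, recurse on the right subtree first, then the left.
Recursive splits:
  root=11; inorder splits into left=[1, 2, 4, 10], right=[14, 29]
  root=29; inorder splits into left=[14], right=[]
  root=14; inorder splits into left=[], right=[]
  root=10; inorder splits into left=[1, 2, 4], right=[]
  root=2; inorder splits into left=[1], right=[4]
  root=4; inorder splits into left=[], right=[]
  root=1; inorder splits into left=[], right=[]
Reconstructed level-order: [11, 10, 29, 2, 14, 1, 4]


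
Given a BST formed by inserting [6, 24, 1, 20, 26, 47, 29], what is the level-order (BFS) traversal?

Tree insertion order: [6, 24, 1, 20, 26, 47, 29]
Tree (level-order array): [6, 1, 24, None, None, 20, 26, None, None, None, 47, 29]
BFS from the root, enqueuing left then right child of each popped node:
  queue [6] -> pop 6, enqueue [1, 24], visited so far: [6]
  queue [1, 24] -> pop 1, enqueue [none], visited so far: [6, 1]
  queue [24] -> pop 24, enqueue [20, 26], visited so far: [6, 1, 24]
  queue [20, 26] -> pop 20, enqueue [none], visited so far: [6, 1, 24, 20]
  queue [26] -> pop 26, enqueue [47], visited so far: [6, 1, 24, 20, 26]
  queue [47] -> pop 47, enqueue [29], visited so far: [6, 1, 24, 20, 26, 47]
  queue [29] -> pop 29, enqueue [none], visited so far: [6, 1, 24, 20, 26, 47, 29]
Result: [6, 1, 24, 20, 26, 47, 29]


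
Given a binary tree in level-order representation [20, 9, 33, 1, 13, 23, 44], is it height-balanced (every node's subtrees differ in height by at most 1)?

Tree (level-order array): [20, 9, 33, 1, 13, 23, 44]
Definition: a tree is height-balanced if, at every node, |h(left) - h(right)| <= 1 (empty subtree has height -1).
Bottom-up per-node check:
  node 1: h_left=-1, h_right=-1, diff=0 [OK], height=0
  node 13: h_left=-1, h_right=-1, diff=0 [OK], height=0
  node 9: h_left=0, h_right=0, diff=0 [OK], height=1
  node 23: h_left=-1, h_right=-1, diff=0 [OK], height=0
  node 44: h_left=-1, h_right=-1, diff=0 [OK], height=0
  node 33: h_left=0, h_right=0, diff=0 [OK], height=1
  node 20: h_left=1, h_right=1, diff=0 [OK], height=2
All nodes satisfy the balance condition.
Result: Balanced


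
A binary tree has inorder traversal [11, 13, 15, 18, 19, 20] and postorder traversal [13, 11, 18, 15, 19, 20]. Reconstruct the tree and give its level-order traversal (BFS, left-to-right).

Inorder:   [11, 13, 15, 18, 19, 20]
Postorder: [13, 11, 18, 15, 19, 20]
Algorithm: postorder visits root last, so walk postorder right-to-left;
each value is the root of the current inorder slice — split it at that
value, recurse on the right subtree first, then the left.
Recursive splits:
  root=20; inorder splits into left=[11, 13, 15, 18, 19], right=[]
  root=19; inorder splits into left=[11, 13, 15, 18], right=[]
  root=15; inorder splits into left=[11, 13], right=[18]
  root=18; inorder splits into left=[], right=[]
  root=11; inorder splits into left=[], right=[13]
  root=13; inorder splits into left=[], right=[]
Reconstructed level-order: [20, 19, 15, 11, 18, 13]


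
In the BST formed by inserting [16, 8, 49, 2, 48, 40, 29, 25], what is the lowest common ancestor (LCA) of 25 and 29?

Tree insertion order: [16, 8, 49, 2, 48, 40, 29, 25]
Tree (level-order array): [16, 8, 49, 2, None, 48, None, None, None, 40, None, 29, None, 25]
In a BST, the LCA of p=25, q=29 is the first node v on the
root-to-leaf path with p <= v <= q (go left if both < v, right if both > v).
Walk from root:
  at 16: both 25 and 29 > 16, go right
  at 49: both 25 and 29 < 49, go left
  at 48: both 25 and 29 < 48, go left
  at 40: both 25 and 29 < 40, go left
  at 29: 25 <= 29 <= 29, this is the LCA
LCA = 29


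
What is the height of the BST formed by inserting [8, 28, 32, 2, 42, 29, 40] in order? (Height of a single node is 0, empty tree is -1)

Insertion order: [8, 28, 32, 2, 42, 29, 40]
Tree (level-order array): [8, 2, 28, None, None, None, 32, 29, 42, None, None, 40]
Compute height bottom-up (empty subtree = -1):
  height(2) = 1 + max(-1, -1) = 0
  height(29) = 1 + max(-1, -1) = 0
  height(40) = 1 + max(-1, -1) = 0
  height(42) = 1 + max(0, -1) = 1
  height(32) = 1 + max(0, 1) = 2
  height(28) = 1 + max(-1, 2) = 3
  height(8) = 1 + max(0, 3) = 4
Height = 4


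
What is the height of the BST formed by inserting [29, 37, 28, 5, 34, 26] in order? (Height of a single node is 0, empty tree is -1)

Insertion order: [29, 37, 28, 5, 34, 26]
Tree (level-order array): [29, 28, 37, 5, None, 34, None, None, 26]
Compute height bottom-up (empty subtree = -1):
  height(26) = 1 + max(-1, -1) = 0
  height(5) = 1 + max(-1, 0) = 1
  height(28) = 1 + max(1, -1) = 2
  height(34) = 1 + max(-1, -1) = 0
  height(37) = 1 + max(0, -1) = 1
  height(29) = 1 + max(2, 1) = 3
Height = 3


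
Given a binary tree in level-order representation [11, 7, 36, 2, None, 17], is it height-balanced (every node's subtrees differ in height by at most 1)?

Tree (level-order array): [11, 7, 36, 2, None, 17]
Definition: a tree is height-balanced if, at every node, |h(left) - h(right)| <= 1 (empty subtree has height -1).
Bottom-up per-node check:
  node 2: h_left=-1, h_right=-1, diff=0 [OK], height=0
  node 7: h_left=0, h_right=-1, diff=1 [OK], height=1
  node 17: h_left=-1, h_right=-1, diff=0 [OK], height=0
  node 36: h_left=0, h_right=-1, diff=1 [OK], height=1
  node 11: h_left=1, h_right=1, diff=0 [OK], height=2
All nodes satisfy the balance condition.
Result: Balanced
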